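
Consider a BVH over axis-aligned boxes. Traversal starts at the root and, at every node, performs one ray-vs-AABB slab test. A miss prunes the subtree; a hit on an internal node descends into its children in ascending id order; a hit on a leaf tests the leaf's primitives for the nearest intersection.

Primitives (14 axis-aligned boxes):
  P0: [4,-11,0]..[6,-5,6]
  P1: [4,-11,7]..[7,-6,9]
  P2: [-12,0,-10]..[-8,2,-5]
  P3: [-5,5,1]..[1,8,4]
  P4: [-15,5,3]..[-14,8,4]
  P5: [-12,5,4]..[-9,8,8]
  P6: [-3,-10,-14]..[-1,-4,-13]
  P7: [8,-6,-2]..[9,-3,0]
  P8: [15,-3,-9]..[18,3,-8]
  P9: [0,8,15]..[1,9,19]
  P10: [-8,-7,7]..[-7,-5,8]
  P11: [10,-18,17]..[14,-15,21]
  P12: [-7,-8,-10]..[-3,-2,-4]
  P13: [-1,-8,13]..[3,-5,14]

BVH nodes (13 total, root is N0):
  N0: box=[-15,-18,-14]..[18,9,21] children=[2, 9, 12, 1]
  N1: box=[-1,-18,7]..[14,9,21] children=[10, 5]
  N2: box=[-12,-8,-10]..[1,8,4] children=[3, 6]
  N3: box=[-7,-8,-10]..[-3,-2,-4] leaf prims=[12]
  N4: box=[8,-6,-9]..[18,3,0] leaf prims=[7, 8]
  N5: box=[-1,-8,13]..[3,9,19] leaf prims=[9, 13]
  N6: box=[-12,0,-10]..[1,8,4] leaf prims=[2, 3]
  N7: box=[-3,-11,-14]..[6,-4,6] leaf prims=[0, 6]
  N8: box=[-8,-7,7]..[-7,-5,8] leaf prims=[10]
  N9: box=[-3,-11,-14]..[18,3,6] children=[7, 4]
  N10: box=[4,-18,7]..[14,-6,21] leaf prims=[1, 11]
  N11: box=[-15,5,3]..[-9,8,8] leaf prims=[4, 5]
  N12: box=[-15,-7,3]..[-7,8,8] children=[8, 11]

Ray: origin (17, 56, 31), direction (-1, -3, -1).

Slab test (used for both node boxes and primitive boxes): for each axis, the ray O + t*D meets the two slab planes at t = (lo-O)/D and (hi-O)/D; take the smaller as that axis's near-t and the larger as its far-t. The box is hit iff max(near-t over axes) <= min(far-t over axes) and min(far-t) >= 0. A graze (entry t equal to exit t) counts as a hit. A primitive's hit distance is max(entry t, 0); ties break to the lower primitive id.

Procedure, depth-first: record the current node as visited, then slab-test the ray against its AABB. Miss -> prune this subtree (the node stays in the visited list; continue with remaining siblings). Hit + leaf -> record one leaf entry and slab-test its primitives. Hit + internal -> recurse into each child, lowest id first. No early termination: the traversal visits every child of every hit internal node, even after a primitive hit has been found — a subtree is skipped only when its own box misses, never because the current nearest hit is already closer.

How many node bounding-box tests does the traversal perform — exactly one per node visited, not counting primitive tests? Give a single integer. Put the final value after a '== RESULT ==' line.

Traverse from the root:
N0 x:[-1,32] y:[47/3,74/3] z:[10,45] -> hit [47/3,74/3], descend [1, 2, 9, 12]
  N1 x:[3,18] y:[47/3,74/3] z:[10,24] -> hit [47/3,18], descend [5, 10]
    N5 x:[14,18] y:[47/3,64/3] z:[12,18] -> hit [47/3,18] leaf, test {P9@t=16, P13(miss)}
    N10 x:[3,13] y:[62/3,74/3] z:[10,24] -> miss, prune
  N2 x:[16,29] y:[16,64/3] z:[27,41] -> miss, prune
  N9 x:[-1,20] y:[53/3,67/3] z:[25,45] -> miss, prune
  N12 x:[24,32] y:[16,21] z:[23,28] -> miss, prune

Summary -> nodes [0, 1, 5, 10, 2, 9, 12]; box-tests=7; leaf-entries=1; first=P9

== RESULT ==
7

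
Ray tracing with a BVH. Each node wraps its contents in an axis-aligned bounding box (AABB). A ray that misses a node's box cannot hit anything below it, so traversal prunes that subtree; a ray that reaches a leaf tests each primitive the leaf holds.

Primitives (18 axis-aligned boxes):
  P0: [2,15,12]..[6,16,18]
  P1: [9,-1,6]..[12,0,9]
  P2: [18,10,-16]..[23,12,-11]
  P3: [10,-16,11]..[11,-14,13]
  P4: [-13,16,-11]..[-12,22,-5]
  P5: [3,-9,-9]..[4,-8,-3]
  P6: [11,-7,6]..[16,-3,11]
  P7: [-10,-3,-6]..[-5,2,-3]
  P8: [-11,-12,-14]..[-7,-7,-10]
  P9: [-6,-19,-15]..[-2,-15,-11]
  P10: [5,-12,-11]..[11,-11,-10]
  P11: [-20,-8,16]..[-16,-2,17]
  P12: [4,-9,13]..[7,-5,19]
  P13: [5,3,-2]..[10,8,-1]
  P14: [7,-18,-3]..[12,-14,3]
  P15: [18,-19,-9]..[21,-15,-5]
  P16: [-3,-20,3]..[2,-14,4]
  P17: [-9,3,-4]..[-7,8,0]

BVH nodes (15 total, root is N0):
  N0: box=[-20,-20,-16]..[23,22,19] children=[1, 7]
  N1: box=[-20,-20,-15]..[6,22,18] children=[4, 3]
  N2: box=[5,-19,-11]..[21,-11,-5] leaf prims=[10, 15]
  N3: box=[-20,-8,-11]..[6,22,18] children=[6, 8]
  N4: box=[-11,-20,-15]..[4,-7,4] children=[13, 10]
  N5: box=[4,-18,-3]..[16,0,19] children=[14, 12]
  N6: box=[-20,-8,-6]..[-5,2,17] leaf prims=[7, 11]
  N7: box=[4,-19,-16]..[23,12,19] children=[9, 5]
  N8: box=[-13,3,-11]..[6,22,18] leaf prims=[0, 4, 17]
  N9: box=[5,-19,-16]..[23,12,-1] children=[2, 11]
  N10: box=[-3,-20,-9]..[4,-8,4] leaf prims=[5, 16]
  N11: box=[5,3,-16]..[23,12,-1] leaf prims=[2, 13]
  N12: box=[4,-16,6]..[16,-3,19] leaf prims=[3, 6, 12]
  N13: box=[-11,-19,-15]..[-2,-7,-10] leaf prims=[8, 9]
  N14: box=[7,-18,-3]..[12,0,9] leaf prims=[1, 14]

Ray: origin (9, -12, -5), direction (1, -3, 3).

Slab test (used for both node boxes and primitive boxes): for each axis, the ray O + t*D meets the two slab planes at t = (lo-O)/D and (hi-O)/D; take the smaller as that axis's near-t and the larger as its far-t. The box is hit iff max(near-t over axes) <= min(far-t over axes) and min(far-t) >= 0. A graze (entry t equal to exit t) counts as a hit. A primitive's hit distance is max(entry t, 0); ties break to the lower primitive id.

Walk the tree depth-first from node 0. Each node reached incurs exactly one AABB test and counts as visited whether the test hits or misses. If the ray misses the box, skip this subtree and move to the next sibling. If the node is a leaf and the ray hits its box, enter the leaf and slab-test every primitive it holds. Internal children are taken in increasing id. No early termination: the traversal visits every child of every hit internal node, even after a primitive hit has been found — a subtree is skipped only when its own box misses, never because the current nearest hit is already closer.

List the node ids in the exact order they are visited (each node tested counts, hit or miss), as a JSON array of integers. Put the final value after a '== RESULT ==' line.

Traverse from the root:
N0 x:[-29,14] y:[-34/3,8/3] z:[-11/3,8] -> hit [-11/3,8/3], descend [1, 7]
  N1 x:[-29,-3] y:[-34/3,8/3] z:[-10/3,23/3] -> miss, prune
  N7 x:[-5,14] y:[-8,7/3] z:[-11/3,8] -> hit [-11/3,7/3], descend [5, 9]
    N5 x:[-5,7] y:[-4,2] z:[2/3,8] -> hit [2/3,2], descend [12, 14]
      N12 x:[-5,7] y:[-3,4/3] z:[11/3,8] -> miss, prune
      N14 x:[-2,3] y:[-4,2] z:[2/3,14/3] -> hit [2/3,2] leaf, test {P1(miss), P14@t=2/3}
    N9 x:[-4,14] y:[-8,7/3] z:[-11/3,4/3] -> hit [-11/3,4/3], descend [2, 11]
      N2 x:[-4,12] y:[-1/3,7/3] z:[-2,0] -> hit [-1/3,0] leaf, test {P10(miss), P15(miss)}
      N11 x:[-4,14] y:[-8,-5] z:[-11/3,4/3] -> miss, prune

order=[0, 1, 7, 5, 12, 14, 9, 2, 11]  |boxes|=9  |leaves|=2  hit=P14

== RESULT ==
[0, 1, 7, 5, 12, 14, 9, 2, 11]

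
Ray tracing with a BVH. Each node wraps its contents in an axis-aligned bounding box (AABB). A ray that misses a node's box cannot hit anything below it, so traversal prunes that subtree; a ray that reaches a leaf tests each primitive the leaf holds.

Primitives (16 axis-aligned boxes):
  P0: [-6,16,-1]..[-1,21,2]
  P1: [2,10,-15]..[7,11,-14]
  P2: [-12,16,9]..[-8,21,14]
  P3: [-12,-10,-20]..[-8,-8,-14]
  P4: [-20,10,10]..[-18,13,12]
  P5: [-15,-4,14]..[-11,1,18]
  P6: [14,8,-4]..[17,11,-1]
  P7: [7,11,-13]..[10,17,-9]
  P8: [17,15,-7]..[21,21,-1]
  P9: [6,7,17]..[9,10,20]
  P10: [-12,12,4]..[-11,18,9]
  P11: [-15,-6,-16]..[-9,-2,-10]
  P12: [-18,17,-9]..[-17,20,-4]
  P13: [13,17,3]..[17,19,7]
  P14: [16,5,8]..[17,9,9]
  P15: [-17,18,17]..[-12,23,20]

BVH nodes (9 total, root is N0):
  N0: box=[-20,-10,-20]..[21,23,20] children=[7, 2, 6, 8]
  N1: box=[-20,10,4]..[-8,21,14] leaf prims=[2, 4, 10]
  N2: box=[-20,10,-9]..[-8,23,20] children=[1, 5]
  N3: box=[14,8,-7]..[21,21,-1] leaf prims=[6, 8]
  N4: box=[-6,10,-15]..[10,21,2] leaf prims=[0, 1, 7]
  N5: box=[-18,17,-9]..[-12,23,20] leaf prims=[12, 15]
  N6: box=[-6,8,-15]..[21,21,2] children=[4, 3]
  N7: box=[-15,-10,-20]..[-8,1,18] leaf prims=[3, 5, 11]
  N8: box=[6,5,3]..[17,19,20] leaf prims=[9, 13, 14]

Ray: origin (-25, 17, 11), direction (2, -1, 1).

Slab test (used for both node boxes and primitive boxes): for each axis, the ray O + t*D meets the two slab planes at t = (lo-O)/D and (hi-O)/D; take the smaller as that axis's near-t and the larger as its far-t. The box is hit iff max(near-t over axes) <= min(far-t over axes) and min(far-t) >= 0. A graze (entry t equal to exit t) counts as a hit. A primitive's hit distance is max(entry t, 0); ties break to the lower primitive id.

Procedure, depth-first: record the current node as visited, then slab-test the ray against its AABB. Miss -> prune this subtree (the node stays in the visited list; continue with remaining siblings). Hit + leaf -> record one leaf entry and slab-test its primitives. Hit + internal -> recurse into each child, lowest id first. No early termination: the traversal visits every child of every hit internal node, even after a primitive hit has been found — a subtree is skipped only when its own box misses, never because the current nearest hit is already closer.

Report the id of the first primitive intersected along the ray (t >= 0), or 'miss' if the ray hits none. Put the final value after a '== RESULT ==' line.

Walk:
N0 x:[5/2,23] y:[-6,27] z:[-31,9] -> hit [5/2,9], descend [2, 6, 7, 8]
  N2 x:[5/2,17/2] y:[-6,7] z:[-20,9] -> hit [5/2,7], descend [1, 5]
    N1 x:[5/2,17/2] y:[-4,7] z:[-7,3] -> hit [5/2,3] leaf, test {P2(miss), P4(miss), P10(miss)}
    N5 x:[7/2,13/2] y:[-6,0] z:[-20,9] -> miss, prune
  N6 x:[19/2,23] y:[-4,9] z:[-26,-9] -> miss, prune
  N7 x:[5,17/2] y:[16,27] z:[-31,7] -> miss, prune
  N8 x:[31/2,21] y:[-2,12] z:[-8,9] -> miss, prune

7 AABB tests over nodes [0, 2, 1, 5, 6, 7, 8]; 1 leaf entered; closest miss.

== RESULT ==
miss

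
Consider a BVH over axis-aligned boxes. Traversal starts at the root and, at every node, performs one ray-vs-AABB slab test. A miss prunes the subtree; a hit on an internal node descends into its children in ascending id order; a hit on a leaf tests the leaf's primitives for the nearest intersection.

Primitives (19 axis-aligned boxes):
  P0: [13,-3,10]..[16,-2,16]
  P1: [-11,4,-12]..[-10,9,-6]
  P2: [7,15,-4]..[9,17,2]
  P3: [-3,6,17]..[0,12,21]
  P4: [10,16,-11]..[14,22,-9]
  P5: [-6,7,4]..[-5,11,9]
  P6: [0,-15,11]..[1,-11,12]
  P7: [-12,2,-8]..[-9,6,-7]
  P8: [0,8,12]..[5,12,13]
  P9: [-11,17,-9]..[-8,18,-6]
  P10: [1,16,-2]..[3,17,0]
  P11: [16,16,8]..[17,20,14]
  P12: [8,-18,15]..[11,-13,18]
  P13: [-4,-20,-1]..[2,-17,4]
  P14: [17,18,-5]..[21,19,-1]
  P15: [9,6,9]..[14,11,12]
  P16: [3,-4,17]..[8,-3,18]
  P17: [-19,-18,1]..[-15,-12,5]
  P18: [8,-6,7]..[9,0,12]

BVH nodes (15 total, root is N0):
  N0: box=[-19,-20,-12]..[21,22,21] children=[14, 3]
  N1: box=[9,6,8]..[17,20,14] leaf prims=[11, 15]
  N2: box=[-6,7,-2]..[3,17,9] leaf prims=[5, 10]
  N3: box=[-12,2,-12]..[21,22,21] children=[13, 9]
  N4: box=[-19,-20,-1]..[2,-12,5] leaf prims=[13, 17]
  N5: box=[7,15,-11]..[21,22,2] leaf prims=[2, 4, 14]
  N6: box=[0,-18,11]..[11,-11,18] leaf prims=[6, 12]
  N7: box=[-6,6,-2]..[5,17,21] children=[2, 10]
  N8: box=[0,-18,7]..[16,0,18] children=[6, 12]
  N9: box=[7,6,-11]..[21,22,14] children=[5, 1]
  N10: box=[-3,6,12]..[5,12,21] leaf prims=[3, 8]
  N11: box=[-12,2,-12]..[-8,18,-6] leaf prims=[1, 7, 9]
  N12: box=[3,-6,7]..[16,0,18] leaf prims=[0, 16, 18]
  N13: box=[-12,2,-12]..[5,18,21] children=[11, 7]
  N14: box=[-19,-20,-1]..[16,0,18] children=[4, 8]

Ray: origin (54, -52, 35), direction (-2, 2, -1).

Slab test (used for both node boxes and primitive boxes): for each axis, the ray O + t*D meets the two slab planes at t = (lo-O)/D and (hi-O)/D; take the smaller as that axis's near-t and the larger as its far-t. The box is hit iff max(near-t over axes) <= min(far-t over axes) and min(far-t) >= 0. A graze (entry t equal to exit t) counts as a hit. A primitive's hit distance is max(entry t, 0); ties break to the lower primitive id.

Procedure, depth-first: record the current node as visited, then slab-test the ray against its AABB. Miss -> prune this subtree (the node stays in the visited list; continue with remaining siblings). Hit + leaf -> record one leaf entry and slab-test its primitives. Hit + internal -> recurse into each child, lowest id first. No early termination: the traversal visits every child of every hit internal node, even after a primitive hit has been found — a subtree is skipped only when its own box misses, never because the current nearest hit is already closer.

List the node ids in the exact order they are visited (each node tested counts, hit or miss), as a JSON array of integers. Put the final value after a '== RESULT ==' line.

Trace the traversal:
N0 x:[33/2,73/2] y:[16,37] z:[14,47] -> hit [33/2,73/2], descend [3, 14]
  N3 x:[33/2,33] y:[27,37] z:[14,47] -> hit [27,33], descend [9, 13]
    N9 x:[33/2,47/2] y:[29,37] z:[21,46] -> miss, prune
    N13 x:[49/2,33] y:[27,35] z:[14,47] -> hit [27,33], descend [7, 11]
      N7 x:[49/2,30] y:[29,69/2] z:[14,37] -> hit [29,30], descend [2, 10]
        N2 x:[51/2,30] y:[59/2,69/2] z:[26,37] -> hit [59/2,30] leaf, test {P5@t=59/2, P10(miss)}
        N10 x:[49/2,57/2] y:[29,32] z:[14,23] -> miss, prune
      N11 x:[31,33] y:[27,35] z:[41,47] -> miss, prune
  N14 x:[19,73/2] y:[16,26] z:[17,36] -> hit [19,26], descend [4, 8]
    N4 x:[26,73/2] y:[16,20] z:[30,36] -> miss, prune
    N8 x:[19,27] y:[17,26] z:[17,28] -> hit [19,26], descend [6, 12]
      N6 x:[43/2,27] y:[17,41/2] z:[17,24] -> miss, prune
      N12 x:[19,51/2] y:[23,26] z:[17,28] -> hit [23,51/2] leaf, test {P0(miss), P16(miss), P18@t=23}

order=[0, 3, 9, 13, 7, 2, 10, 11, 14, 4, 8, 6, 12]  |boxes|=13  |leaves|=2  hit=P18

== RESULT ==
[0, 3, 9, 13, 7, 2, 10, 11, 14, 4, 8, 6, 12]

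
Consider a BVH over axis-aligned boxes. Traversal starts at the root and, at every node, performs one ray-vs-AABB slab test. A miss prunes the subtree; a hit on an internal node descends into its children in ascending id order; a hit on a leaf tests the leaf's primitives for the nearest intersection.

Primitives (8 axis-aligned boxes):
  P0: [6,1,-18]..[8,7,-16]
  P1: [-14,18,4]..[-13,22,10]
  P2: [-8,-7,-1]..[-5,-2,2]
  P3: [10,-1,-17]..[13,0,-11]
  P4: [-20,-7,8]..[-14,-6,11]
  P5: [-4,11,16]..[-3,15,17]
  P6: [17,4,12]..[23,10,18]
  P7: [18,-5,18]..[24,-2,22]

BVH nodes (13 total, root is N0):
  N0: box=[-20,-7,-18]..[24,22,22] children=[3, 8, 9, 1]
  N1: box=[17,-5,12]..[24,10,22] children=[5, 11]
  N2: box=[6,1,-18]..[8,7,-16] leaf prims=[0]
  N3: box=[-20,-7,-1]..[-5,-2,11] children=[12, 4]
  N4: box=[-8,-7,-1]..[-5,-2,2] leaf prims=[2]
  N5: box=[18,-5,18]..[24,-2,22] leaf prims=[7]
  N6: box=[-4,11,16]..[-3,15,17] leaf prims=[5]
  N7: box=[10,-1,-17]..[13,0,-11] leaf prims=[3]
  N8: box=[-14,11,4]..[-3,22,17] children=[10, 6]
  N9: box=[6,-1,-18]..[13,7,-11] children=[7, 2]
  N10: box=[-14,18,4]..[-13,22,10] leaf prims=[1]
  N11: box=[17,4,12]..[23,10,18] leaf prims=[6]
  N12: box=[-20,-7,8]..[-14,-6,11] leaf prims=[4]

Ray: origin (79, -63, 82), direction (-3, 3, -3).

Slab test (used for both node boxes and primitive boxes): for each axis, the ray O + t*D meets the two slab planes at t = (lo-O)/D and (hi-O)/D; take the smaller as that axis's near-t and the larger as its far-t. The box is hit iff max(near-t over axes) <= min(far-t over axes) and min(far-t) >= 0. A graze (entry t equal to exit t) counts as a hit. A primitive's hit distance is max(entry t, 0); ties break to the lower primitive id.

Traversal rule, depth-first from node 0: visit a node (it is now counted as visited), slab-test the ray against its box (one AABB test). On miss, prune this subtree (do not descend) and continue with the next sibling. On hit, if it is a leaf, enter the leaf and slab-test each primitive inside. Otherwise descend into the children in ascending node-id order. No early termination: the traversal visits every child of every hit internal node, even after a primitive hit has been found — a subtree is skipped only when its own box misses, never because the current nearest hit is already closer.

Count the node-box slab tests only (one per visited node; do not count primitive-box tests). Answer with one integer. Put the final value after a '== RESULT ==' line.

Walk:
N0 x:[55/3,33] y:[56/3,85/3] z:[20,100/3] -> hit [20,85/3], descend [1, 3, 8, 9]
  N1 x:[55/3,62/3] y:[58/3,73/3] z:[20,70/3] -> hit [20,62/3], descend [5, 11]
    N5 x:[55/3,61/3] y:[58/3,61/3] z:[20,64/3] -> hit [20,61/3] leaf, test {P7@t=20}
    N11 x:[56/3,62/3] y:[67/3,73/3] z:[64/3,70/3] -> miss, prune
  N3 x:[28,33] y:[56/3,61/3] z:[71/3,83/3] -> miss, prune
  N8 x:[82/3,31] y:[74/3,85/3] z:[65/3,26] -> miss, prune
  N9 x:[22,73/3] y:[62/3,70/3] z:[31,100/3] -> miss, prune

7 AABB tests over nodes [0, 1, 5, 11, 3, 8, 9]; 1 leaf entered; closest P7.

== RESULT ==
7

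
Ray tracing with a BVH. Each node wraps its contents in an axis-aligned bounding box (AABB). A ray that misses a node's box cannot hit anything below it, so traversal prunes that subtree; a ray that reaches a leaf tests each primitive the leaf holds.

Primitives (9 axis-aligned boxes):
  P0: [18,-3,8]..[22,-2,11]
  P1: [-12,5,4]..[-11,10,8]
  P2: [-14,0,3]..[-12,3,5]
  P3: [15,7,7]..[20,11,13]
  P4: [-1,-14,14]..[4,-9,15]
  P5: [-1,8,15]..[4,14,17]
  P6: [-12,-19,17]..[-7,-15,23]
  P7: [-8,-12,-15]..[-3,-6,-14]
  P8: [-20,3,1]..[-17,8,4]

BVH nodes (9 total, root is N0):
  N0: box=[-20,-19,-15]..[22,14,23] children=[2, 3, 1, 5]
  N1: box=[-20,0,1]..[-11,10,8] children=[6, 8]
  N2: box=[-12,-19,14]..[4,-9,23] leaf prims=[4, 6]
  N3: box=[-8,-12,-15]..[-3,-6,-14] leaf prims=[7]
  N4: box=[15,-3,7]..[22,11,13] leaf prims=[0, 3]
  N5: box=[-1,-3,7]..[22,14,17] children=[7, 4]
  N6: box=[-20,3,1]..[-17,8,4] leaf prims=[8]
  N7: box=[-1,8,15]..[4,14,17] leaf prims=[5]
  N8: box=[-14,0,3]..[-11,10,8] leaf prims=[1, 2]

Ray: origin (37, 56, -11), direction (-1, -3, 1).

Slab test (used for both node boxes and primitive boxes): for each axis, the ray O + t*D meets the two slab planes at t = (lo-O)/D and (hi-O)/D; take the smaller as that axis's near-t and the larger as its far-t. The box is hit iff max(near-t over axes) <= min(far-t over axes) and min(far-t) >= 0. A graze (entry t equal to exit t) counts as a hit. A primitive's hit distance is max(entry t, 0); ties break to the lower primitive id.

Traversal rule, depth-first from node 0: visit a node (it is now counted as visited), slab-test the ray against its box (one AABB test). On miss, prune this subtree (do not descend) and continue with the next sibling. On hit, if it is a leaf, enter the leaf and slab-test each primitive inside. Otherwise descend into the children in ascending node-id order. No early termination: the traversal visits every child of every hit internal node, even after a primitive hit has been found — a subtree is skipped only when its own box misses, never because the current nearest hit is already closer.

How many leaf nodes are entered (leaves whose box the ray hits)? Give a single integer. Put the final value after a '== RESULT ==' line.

Walk:
N0 x:[15,57] y:[14,25] z:[-4,34] -> hit [15,25], descend [1, 2, 3, 5]
  N1 x:[48,57] y:[46/3,56/3] z:[12,19] -> miss, prune
  N2 x:[33,49] y:[65/3,25] z:[25,34] -> miss, prune
  N3 x:[40,45] y:[62/3,68/3] z:[-4,-3] -> miss, prune
  N5 x:[15,38] y:[14,59/3] z:[18,28] -> hit [18,59/3], descend [4, 7]
    N4 x:[15,22] y:[15,59/3] z:[18,24] -> hit [18,59/3] leaf, test {P0(miss), P3(miss)}
    N7 x:[33,38] y:[14,16] z:[26,28] -> miss, prune

7 AABB tests over nodes [0, 1, 2, 3, 5, 4, 7]; 1 leaf entered; closest miss.

== RESULT ==
1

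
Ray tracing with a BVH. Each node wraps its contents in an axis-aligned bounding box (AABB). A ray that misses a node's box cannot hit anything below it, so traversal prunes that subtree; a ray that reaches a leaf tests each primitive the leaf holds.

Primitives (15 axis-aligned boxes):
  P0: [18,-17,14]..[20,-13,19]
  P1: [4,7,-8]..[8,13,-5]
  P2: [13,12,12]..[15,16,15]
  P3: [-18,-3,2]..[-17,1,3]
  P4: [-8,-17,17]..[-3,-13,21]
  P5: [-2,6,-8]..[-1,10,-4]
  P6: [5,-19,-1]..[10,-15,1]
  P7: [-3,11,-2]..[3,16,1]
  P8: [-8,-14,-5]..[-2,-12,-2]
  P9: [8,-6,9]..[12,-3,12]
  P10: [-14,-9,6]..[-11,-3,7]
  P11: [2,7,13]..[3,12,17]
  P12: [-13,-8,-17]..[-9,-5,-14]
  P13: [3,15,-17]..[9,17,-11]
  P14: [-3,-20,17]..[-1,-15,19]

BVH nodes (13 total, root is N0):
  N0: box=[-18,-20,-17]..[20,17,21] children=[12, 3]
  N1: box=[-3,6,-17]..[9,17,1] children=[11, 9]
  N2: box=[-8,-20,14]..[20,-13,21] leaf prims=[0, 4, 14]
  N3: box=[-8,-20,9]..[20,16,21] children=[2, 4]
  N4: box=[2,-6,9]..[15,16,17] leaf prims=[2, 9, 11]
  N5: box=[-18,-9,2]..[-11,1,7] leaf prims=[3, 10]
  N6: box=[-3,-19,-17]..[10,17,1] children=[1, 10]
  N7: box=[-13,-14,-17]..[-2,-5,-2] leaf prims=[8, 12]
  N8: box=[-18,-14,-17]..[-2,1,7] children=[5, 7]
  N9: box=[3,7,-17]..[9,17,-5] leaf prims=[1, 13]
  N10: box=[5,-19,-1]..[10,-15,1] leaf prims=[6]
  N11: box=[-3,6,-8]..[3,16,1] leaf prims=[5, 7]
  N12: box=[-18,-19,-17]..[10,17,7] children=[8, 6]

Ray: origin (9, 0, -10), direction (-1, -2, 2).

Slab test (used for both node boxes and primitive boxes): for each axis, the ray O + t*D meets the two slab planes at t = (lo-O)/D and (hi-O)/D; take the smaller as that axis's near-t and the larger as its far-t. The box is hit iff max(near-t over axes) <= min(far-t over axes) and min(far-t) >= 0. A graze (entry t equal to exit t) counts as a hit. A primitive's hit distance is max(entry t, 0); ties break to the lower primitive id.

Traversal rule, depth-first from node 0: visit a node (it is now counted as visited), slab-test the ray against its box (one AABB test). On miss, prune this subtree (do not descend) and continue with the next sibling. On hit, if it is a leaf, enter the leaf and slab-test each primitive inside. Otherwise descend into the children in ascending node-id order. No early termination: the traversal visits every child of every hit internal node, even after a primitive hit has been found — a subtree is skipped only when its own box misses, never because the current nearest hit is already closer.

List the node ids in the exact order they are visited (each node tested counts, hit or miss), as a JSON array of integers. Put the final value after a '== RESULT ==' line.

Walk:
N0 x:[-11,27] y:[-17/2,10] z:[-7/2,31/2] -> hit [-7/2,10], descend [3, 12]
  N3 x:[-11,17] y:[-8,10] z:[19/2,31/2] -> hit [19/2,10], descend [2, 4]
    N2 x:[-11,17] y:[13/2,10] z:[12,31/2] -> miss, prune
    N4 x:[-6,7] y:[-8,3] z:[19/2,27/2] -> miss, prune
  N12 x:[-1,27] y:[-17/2,19/2] z:[-7/2,17/2] -> hit [-1,17/2], descend [6, 8]
    N6 x:[-1,12] y:[-17/2,19/2] z:[-7/2,11/2] -> hit [-1,11/2], descend [1, 10]
      N1 x:[0,12] y:[-17/2,-3] z:[-7/2,11/2] -> miss, prune
      N10 x:[-1,4] y:[15/2,19/2] z:[9/2,11/2] -> miss, prune
    N8 x:[11,27] y:[-1/2,7] z:[-7/2,17/2] -> miss, prune

Summary -> nodes [0, 3, 2, 4, 12, 6, 1, 10, 8]; box-tests=9; leaf-entries=0; first=miss

== RESULT ==
[0, 3, 2, 4, 12, 6, 1, 10, 8]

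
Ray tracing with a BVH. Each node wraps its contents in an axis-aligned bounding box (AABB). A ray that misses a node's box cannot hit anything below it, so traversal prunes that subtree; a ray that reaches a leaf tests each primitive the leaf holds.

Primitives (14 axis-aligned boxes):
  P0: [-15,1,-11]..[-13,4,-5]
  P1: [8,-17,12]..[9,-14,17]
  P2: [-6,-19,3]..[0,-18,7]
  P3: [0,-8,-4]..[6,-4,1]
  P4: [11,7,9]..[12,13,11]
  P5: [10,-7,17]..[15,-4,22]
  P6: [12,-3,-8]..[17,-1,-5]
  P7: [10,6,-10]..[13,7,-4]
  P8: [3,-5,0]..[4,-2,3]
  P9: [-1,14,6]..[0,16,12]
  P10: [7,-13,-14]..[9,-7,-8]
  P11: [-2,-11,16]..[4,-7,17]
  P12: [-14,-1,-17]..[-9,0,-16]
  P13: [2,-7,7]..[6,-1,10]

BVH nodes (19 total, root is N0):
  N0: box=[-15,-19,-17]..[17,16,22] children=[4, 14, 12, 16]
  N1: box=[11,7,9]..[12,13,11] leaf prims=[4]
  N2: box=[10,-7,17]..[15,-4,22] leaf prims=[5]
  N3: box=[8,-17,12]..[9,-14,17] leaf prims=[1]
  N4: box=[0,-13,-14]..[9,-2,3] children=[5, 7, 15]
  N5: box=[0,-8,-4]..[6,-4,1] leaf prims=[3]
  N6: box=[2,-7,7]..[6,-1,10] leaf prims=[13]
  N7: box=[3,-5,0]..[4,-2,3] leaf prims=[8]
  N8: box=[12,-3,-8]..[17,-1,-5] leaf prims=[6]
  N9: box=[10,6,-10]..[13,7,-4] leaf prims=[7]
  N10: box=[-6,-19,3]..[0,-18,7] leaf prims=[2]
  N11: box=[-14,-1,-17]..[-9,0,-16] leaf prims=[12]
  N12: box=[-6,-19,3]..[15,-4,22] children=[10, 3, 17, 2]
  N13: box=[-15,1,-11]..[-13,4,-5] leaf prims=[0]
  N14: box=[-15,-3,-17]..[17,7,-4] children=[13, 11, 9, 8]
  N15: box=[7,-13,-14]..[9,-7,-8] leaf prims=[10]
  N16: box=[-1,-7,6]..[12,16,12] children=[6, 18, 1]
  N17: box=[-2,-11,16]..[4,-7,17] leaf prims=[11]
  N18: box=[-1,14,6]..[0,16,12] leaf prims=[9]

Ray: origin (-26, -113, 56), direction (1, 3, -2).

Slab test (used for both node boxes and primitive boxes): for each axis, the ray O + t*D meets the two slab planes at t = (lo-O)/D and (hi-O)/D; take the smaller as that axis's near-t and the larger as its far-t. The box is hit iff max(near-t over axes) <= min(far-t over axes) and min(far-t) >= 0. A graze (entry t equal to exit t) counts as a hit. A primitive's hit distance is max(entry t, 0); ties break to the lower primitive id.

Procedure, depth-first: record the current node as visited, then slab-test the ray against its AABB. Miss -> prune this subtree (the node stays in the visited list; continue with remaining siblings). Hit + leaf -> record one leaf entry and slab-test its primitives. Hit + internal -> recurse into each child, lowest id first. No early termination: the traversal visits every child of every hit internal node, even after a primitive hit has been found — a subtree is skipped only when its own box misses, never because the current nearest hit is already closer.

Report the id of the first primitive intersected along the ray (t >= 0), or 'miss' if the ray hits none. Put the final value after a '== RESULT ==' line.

Traverse from the root:
N0 x:[11,43] y:[94/3,43] z:[17,73/2] -> hit [94/3,73/2], descend [4, 12, 14, 16]
  N4 x:[26,35] y:[100/3,37] z:[53/2,35] -> hit [100/3,35], descend [5, 7, 15]
    N5 x:[26,32] y:[35,109/3] z:[55/2,30] -> miss, prune
    N7 x:[29,30] y:[36,37] z:[53/2,28] -> miss, prune
    N15 x:[33,35] y:[100/3,106/3] z:[32,35] -> hit [100/3,35] leaf, test {P10@t=100/3}
  N12 x:[20,41] y:[94/3,109/3] z:[17,53/2] -> miss, prune
  N14 x:[11,43] y:[110/3,40] z:[30,73/2] -> miss, prune
  N16 x:[25,38] y:[106/3,43] z:[22,25] -> miss, prune

Visited [0, 4, 5, 7, 15, 12, 14, 16]. Tests: 8 box, 1 leaf. Nearest: P10.

== RESULT ==
10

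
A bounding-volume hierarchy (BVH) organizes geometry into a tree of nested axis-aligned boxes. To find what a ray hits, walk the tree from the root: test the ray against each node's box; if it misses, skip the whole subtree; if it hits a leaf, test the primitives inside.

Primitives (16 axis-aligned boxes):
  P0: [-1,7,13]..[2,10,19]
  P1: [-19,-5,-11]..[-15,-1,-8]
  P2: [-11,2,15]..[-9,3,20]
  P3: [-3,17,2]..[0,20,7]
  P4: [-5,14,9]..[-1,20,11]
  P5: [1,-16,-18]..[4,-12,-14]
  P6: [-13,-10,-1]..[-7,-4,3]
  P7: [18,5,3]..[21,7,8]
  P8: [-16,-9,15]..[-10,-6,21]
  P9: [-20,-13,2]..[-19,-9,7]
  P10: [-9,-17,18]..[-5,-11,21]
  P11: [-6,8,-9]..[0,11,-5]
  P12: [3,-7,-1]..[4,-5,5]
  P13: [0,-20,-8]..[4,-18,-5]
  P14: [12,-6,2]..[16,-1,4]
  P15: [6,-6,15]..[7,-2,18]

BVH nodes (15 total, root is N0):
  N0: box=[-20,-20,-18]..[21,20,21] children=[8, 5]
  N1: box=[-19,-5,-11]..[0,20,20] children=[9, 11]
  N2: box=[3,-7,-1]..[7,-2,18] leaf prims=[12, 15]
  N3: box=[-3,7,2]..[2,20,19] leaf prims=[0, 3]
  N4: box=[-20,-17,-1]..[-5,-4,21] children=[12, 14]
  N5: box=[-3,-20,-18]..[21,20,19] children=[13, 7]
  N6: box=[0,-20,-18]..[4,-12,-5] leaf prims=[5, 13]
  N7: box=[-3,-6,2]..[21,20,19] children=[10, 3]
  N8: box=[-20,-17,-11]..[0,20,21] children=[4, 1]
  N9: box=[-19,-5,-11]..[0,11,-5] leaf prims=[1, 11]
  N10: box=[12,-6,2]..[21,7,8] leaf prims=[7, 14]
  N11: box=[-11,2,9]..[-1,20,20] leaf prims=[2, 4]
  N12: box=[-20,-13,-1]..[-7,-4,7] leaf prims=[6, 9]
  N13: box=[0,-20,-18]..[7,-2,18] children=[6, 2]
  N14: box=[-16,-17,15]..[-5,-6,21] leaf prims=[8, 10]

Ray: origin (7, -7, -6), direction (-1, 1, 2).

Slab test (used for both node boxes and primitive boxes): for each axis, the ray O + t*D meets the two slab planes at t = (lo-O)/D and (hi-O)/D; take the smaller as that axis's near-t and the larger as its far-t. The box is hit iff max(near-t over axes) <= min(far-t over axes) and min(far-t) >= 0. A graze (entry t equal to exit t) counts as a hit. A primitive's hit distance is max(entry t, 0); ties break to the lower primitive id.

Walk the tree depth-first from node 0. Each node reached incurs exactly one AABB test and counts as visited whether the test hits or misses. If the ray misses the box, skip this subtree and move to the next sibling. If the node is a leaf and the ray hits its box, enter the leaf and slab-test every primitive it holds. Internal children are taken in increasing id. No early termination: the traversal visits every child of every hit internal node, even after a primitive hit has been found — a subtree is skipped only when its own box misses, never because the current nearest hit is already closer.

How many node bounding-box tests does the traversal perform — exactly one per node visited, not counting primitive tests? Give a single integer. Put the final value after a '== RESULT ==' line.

Trace the traversal:
N0 x:[-14,27] y:[-13,27] z:[-6,27/2] -> hit [-6,27/2], descend [5, 8]
  N5 x:[-14,10] y:[-13,27] z:[-6,25/2] -> hit [-6,10], descend [7, 13]
    N7 x:[-14,10] y:[1,27] z:[4,25/2] -> hit [4,10], descend [3, 10]
      N3 x:[5,10] y:[14,27] z:[4,25/2] -> miss, prune
      N10 x:[-14,-5] y:[1,14] z:[4,7] -> miss, prune
    N13 x:[0,7] y:[-13,5] z:[-6,12] -> hit [0,5], descend [2, 6]
      N2 x:[0,4] y:[0,5] z:[5/2,12] -> hit [5/2,4] leaf, test {P12(miss), P15(miss)}
      N6 x:[3,7] y:[-13,-5] z:[-6,1/2] -> miss, prune
  N8 x:[7,27] y:[-10,27] z:[-5/2,27/2] -> hit [7,27/2], descend [1, 4]
    N1 x:[7,26] y:[2,27] z:[-5/2,13] -> hit [7,13], descend [9, 11]
      N9 x:[7,26] y:[2,18] z:[-5/2,1/2] -> miss, prune
      N11 x:[8,18] y:[9,27] z:[15/2,13] -> hit [9,13] leaf, test {P2(miss), P4(miss)}
    N4 x:[12,27] y:[-10,3] z:[5/2,27/2] -> miss, prune

order=[0, 5, 7, 3, 10, 13, 2, 6, 8, 1, 9, 11, 4]  |boxes|=13  |leaves|=2  hit=miss

== RESULT ==
13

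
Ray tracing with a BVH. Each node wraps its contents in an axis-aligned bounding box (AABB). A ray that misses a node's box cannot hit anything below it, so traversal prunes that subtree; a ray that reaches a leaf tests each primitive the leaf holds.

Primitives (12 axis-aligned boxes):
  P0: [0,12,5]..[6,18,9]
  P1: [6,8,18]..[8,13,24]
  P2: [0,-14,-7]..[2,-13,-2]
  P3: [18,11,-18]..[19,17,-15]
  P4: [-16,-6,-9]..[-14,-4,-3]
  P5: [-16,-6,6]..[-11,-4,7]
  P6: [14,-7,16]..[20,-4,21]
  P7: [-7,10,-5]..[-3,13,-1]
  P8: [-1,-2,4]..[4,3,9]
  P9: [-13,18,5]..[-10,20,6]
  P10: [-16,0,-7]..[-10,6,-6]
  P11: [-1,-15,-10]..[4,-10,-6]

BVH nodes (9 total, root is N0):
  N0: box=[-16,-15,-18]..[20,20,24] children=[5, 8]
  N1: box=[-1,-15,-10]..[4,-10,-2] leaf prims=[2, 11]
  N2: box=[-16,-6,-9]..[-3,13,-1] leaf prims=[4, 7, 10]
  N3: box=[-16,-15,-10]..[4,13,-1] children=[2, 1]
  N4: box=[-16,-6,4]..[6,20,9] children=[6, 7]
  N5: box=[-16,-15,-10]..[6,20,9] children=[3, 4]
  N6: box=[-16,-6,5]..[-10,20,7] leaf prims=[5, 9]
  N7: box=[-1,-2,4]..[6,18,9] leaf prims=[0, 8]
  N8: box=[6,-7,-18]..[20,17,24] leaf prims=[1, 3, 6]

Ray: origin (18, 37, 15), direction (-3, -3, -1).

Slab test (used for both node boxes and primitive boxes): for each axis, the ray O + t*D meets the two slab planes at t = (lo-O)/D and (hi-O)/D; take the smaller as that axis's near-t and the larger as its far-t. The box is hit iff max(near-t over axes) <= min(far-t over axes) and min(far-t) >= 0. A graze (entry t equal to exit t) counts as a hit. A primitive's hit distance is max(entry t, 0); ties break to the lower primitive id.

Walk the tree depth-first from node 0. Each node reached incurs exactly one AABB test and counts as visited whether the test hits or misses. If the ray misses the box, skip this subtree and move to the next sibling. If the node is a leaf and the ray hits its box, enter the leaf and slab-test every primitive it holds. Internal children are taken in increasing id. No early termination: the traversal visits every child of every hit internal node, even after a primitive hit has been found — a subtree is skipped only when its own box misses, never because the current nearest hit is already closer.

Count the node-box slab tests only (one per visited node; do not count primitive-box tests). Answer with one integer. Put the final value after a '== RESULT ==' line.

Traverse from the root:
N0 x:[-2/3,34/3] y:[17/3,52/3] z:[-9,33] -> hit [17/3,34/3], descend [5, 8]
  N5 x:[4,34/3] y:[17/3,52/3] z:[6,25] -> hit [6,34/3], descend [3, 4]
    N3 x:[14/3,34/3] y:[8,52/3] z:[16,25] -> miss, prune
    N4 x:[4,34/3] y:[17/3,43/3] z:[6,11] -> hit [6,11], descend [6, 7]
      N6 x:[28/3,34/3] y:[17/3,43/3] z:[8,10] -> hit [28/3,10] leaf, test {P5(miss), P9(miss)}
      N7 x:[4,19/3] y:[19/3,13] z:[6,11] -> hit [19/3,19/3] leaf, test {P0(miss), P8(miss)}
  N8 x:[-2/3,4] y:[20/3,44/3] z:[-9,33] -> miss, prune

order=[0, 5, 3, 4, 6, 7, 8]  |boxes|=7  |leaves|=2  hit=miss

== RESULT ==
7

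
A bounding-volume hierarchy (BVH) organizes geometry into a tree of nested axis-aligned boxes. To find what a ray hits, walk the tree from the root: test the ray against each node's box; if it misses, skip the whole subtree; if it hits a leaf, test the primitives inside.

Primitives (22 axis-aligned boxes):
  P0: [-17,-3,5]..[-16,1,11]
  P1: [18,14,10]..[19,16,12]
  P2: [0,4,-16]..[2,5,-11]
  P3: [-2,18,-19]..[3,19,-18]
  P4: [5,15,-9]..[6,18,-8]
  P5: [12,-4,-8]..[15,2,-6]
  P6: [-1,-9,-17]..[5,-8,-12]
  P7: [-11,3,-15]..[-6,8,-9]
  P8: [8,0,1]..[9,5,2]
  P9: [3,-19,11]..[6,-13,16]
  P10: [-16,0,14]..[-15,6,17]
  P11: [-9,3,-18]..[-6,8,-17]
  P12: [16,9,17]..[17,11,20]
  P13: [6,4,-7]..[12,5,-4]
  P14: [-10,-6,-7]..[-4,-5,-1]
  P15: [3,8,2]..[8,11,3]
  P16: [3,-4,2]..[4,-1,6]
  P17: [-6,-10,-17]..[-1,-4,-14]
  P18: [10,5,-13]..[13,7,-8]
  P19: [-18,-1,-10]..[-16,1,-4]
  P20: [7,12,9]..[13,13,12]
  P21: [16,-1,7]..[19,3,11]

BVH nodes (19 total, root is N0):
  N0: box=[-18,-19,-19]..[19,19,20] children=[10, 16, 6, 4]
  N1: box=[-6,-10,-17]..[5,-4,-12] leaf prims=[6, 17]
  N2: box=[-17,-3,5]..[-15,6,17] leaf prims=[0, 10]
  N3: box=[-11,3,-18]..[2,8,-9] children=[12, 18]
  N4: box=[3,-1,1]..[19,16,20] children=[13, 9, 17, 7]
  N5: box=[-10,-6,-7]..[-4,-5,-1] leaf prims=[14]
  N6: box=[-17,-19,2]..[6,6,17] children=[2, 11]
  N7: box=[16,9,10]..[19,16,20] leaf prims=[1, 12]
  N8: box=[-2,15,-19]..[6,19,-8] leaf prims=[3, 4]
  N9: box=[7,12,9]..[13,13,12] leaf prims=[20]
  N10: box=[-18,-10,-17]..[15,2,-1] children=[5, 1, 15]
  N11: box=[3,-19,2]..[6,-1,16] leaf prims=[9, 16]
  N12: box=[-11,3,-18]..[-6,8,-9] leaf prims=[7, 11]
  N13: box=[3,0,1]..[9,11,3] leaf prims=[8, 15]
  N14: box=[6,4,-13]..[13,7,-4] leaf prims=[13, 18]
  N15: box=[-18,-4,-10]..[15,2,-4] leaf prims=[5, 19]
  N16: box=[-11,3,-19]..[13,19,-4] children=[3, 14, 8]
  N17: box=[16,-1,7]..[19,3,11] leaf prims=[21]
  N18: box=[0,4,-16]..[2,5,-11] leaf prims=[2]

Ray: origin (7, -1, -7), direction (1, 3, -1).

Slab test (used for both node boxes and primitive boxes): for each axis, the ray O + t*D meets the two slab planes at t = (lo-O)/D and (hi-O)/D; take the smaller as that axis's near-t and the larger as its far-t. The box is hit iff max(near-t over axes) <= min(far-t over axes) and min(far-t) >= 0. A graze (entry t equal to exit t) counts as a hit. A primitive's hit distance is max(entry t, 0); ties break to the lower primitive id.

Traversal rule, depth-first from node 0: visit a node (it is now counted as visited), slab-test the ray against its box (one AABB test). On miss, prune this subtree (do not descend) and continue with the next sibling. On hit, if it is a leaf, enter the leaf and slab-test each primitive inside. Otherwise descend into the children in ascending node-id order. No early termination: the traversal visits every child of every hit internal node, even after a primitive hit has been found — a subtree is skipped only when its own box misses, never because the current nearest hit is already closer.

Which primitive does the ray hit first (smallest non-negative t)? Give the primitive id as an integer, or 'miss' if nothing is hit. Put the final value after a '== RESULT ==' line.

Walk:
N0 x:[-25,12] y:[-6,20/3] z:[-27,12] -> hit [-6,20/3], descend [4, 6, 10, 16]
  N4 x:[-4,12] y:[0,17/3] z:[-27,-8] -> miss, prune
  N6 x:[-24,-1] y:[-6,7/3] z:[-24,-9] -> miss, prune
  N10 x:[-25,8] y:[-3,1] z:[-6,10] -> hit [-3,1], descend [1, 5, 15]
    N1 x:[-13,-2] y:[-3,-1] z:[5,10] -> miss, prune
    N5 x:[-17,-11] y:[-5/3,-4/3] z:[-6,0] -> miss, prune
    N15 x:[-25,8] y:[-1,1] z:[-3,3] -> hit [-1,1] leaf, test {P5(miss), P19(miss)}
  N16 x:[-18,6] y:[4/3,20/3] z:[-3,12] -> hit [4/3,6], descend [3, 8, 14]
    N3 x:[-18,-5] y:[4/3,3] z:[2,11] -> miss, prune
    N8 x:[-9,-1] y:[16/3,20/3] z:[1,12] -> miss, prune
    N14 x:[-1,6] y:[5/3,8/3] z:[-3,6] -> hit [5/3,8/3] leaf, test {P13(miss), P18(miss)}

order=[0, 4, 6, 10, 1, 5, 15, 16, 3, 8, 14]  |boxes|=11  |leaves|=2  hit=miss

== RESULT ==
miss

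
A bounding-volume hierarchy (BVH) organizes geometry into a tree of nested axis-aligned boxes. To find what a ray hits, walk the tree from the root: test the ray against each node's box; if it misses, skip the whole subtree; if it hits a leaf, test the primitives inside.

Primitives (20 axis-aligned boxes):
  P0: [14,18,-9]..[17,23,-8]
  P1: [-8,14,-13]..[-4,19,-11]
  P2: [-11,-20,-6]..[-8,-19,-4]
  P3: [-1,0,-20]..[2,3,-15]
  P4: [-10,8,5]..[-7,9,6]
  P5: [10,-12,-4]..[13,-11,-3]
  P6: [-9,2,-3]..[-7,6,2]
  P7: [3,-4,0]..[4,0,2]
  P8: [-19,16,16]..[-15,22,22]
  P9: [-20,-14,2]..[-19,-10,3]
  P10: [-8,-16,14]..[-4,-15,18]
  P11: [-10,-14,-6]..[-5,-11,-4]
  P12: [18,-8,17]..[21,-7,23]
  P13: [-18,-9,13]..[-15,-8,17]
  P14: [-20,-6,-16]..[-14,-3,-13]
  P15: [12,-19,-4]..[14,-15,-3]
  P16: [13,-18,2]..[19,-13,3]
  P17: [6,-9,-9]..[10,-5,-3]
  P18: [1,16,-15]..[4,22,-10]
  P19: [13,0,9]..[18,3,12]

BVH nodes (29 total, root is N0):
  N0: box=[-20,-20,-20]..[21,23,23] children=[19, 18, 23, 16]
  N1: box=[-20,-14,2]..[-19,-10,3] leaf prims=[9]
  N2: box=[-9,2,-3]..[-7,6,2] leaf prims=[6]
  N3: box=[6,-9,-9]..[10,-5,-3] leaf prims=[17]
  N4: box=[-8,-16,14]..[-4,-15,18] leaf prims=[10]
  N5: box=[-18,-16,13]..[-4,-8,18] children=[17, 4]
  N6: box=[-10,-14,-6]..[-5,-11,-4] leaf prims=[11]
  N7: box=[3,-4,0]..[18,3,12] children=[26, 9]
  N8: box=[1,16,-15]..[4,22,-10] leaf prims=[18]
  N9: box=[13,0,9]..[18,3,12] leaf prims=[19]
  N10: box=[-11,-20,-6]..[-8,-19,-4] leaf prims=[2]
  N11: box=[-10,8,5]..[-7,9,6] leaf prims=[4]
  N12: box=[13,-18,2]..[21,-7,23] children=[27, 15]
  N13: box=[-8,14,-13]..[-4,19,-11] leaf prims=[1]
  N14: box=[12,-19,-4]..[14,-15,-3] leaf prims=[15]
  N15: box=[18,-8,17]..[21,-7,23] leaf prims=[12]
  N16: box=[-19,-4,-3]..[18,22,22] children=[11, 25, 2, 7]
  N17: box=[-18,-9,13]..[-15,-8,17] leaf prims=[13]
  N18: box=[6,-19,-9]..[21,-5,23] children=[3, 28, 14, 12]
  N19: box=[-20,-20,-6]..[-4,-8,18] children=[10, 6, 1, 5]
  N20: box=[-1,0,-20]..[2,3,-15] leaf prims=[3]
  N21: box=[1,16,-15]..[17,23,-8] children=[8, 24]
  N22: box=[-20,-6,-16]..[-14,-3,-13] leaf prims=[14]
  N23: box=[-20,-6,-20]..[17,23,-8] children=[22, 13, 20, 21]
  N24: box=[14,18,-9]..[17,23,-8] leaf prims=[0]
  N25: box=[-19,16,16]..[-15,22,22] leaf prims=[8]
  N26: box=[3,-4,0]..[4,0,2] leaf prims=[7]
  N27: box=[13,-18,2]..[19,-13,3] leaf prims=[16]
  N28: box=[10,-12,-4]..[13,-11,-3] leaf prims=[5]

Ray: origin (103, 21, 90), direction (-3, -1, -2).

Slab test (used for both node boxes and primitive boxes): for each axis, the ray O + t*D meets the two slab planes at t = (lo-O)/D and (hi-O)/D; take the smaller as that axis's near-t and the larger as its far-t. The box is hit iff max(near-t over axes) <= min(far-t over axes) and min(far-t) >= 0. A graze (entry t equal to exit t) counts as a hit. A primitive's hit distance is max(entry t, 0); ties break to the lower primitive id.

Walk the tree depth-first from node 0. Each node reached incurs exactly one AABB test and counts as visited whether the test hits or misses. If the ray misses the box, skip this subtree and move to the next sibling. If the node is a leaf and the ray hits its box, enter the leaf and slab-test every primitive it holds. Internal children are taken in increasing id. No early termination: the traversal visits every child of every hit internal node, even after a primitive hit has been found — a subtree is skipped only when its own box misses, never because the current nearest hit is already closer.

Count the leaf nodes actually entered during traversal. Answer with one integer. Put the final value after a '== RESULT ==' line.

Walk:
N0 x:[82/3,41] y:[-2,41] z:[67/2,55] -> hit [67/2,41], descend [16, 18, 19, 23]
  N16 x:[85/3,122/3] y:[-1,25] z:[34,93/2] -> miss, prune
  N18 x:[82/3,97/3] y:[26,40] z:[67/2,99/2] -> miss, prune
  N19 x:[107/3,41] y:[29,41] z:[36,48] -> hit [36,41], descend [1, 5, 6, 10]
    N1 x:[122/3,41] y:[31,35] z:[87/2,44] -> miss, prune
    N5 x:[107/3,121/3] y:[29,37] z:[36,77/2] -> hit [36,37], descend [4, 17]
      N4 x:[107/3,37] y:[36,37] z:[36,38] -> hit [36,37] leaf, test {P10@t=36}
      N17 x:[118/3,121/3] y:[29,30] z:[73/2,77/2] -> miss, prune
    N6 x:[36,113/3] y:[32,35] z:[47,48] -> miss, prune
    N10 x:[37,38] y:[40,41] z:[47,48] -> miss, prune
  N23 x:[86/3,41] y:[-2,27] z:[49,55] -> miss, prune

order=[0, 16, 18, 19, 1, 5, 4, 17, 6, 10, 23]  |boxes|=11  |leaves|=1  hit=P10

== RESULT ==
1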